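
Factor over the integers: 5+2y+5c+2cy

(2y+5)(c+1)

Group as (2cy+5c) + (2y+5) = c(2y+5) + (2y+5).
Both groups share the factor (2y+5).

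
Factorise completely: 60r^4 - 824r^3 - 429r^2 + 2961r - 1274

(2r - 1)(5r - 7)(6r + 13)(r - 14)

Among the possible rational roots, r = 1/2 is a root, so (2r - 1) is a factor; dividing leaves 30r^3 - 397r^2 - 413r + 1274.
Continuing, r = 7/5 is a root, giving the factor (5r - 7) and quotient 6r^2 - 71r - 182.
The remaining quadratic factors as (6r + 13)(r - 14).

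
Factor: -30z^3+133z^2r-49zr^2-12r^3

-(5z-3r)(z-4r)(6z+r)

Group: 5z(-6z^2+23zr+4r^2) - 3r(-6z^2+23zr+4r^2); both groups contain (-6z^2+23zr+4r^2), so (5z-3r) is a factor with cofactor -6z^2+23zr+4r^2.
The cofactor groups again: -6z^2+23zr+4r^2 = -z(6z+r) + 4r(6z+r); both groups contain (6z+r), giving -(z-4r)(6z+r).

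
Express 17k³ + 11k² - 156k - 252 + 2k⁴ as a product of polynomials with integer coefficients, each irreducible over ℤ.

(2k + 7)(k + 2)(k + 6)(k - 3)

Testing divisors of the constant over divisors of the leading coefficient, k = -2 is a root, so (k + 2) is a factor; dividing leaves 2k³ + 13k² - 15k - 126.
Continuing, k = -7/2 is a root, so (2k + 7) divides it; the quotient is k² + 3k - 18.
The remaining quadratic factors as (k - 3)(k + 6).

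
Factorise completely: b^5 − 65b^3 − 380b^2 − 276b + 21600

(b + 8)(b − 6)(b − 9)(b^2 + 7b + 50)

Testing divisors of the constant over divisors of the leading coefficient, b = 9 is a root, so (b − 9) divides it; the quotient is b^4 + 9b^3 + 16b^2 − 236b − 2400.
Then b = 6 is a root, so (b − 6) divides it; the quotient is b^3 + 15b^2 + 106b + 400.
Continuing, b = −8 is a root, so (b + 8) divides it; the quotient is b^2 + 7b + 50.
The quadratic b^2 + 7b + 50 has discriminant −151 < 0 and is irreducible over ℤ.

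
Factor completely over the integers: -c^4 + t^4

(t)⁴ − (c)⁴ = ((t)² − (c)²)((t)² + (c)²); the first factor splits again, the second (t^2 + c^2) is irreducible.

(t - c)(t + c)(t^2 + c^2)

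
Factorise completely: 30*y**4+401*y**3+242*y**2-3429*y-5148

(5*y+11)*(6*y+13)*(y+12)*(y-3)

Trying the rational-root candidates, y = 3 is a root, so (y-3) divides it; the quotient is 30*y**3+491*y**2+1715*y+1716.
Then y = -13/6 is a root, so (6*y+13) is a factor; dividing leaves 5*y**2+71*y+132.
The remaining quadratic factors as (5*y+11)(y+12).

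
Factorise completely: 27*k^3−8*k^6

−k^3*(2*k−3)*(4*k^2+6*k+9)

Every term has a factor of k^3; factoring it out leaves −8*k^3+27.
Recognize a difference of cubes with the parts 3 and 2*k.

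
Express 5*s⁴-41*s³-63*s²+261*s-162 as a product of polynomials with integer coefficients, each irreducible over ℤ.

By the rational root theorem, s = 9 is a root, giving the factor (s-9) and quotient 5*s³+4*s²-27*s+18.
Continuing, s = 6/5 is a root, so (5*s-6) is a factor; dividing leaves s²+2*s-3.
The remaining quadratic factors as (s-1)(s+3).

(5*s-6)*(s+3)*(s-1)*(s-9)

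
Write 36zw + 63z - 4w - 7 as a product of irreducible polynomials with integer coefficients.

Group as (36zw + 63z) + (-4w - 7) = 9z(4w + 7) - (4w + 7).
Both groups share the factor (4w + 7).

(4w + 7)(9z - 1)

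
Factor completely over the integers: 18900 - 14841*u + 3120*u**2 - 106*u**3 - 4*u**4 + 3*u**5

Among the possible rational roots, u = -12 is a root, giving the factor (u + 12) and quotient 3*u**4 - 40*u**3 + 374*u**2 - 1368*u + 1575.
Then u = 7/3 is a root, so (3*u - 7) divides it; the quotient is u**3 - 11*u**2 + 99*u - 225.
Then u = 3 is a root, so (u - 3) is a factor; dividing leaves u**2 - 8*u + 75.
The quadratic u**2 - 8*u + 75 has discriminant -236 < 0 and is irreducible over ℤ.

(3*u - 7)*(u + 12)*(u - 3)*(u**2 - 8*u + 75)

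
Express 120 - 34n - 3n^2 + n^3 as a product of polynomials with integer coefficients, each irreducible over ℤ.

Among the possible rational roots, n = -6 is a root, so (n + 6) is a factor; dividing leaves n^2 - 9n + 20.
The remaining quadratic factors as (n - 5)(n - 4).

(n + 6)(n - 4)(n - 5)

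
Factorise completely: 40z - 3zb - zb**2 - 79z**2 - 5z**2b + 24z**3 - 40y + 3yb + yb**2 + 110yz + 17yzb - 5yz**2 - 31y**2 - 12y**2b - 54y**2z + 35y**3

Group: 7y(5y**2 - 2yz - yb - 8y - 3z**2 + zb + 8z) + (-8z - b + 5)(5y**2 - 2yz - yb - 8y - 3z**2 + zb + 8z); both groups contain (5y**2 - 2yz - yb - 8y - 3z**2 + zb + 8z), so (7y - 8z - b + 5) is a factor with cofactor 5y**2 - 2yz - yb - 8y - 3z**2 + zb + 8z.
The cofactor groups again: 5y**2 - 2yz - yb - 8y - 3z**2 + zb + 8z = 5y(y - z) + (3z - b - 8)(y - z); both groups contain (y - z), giving (5y + 3z - b - 8)(y - z).

(5y + 3z - b - 8)(7y - 8z - b + 5)(y - z)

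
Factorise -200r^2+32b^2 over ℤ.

8(2b+5r)(2b-5r)

Pull out the common factor 8; 4b^2-25r^2 is a difference of squares.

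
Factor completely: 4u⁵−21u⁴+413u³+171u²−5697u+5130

(4u+15)(u−1)(u−3)(u²−5u+114)

Testing divisors of the constant over divisors of the leading coefficient, u = −15/4 is a root, so (4u+15) is a factor; dividing leaves u⁴−9u³+137u²−471u+342.
Next, u = 1 is a root, so (u−1) is a factor; dividing leaves u³−8u²+129u−342.
Next, u = 3 is a root, giving the factor (u−3) and quotient u²−5u+114.
The quadratic u²−5u+114 has discriminant −431 < 0 and is irreducible over ℤ.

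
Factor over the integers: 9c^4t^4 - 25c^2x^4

c^2(3ct^2 + 5x^2)(3ct^2 - 5x^2)

Pull out the common factor c^2, leaving 9c^2t^4 - 25x^4.
Recognize a difference of squares with the parts 3ct^2 and 5x^2.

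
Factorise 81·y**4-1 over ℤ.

Write as (9·y**2)² − (1)², then factor 9·y**2-1 once more.

(3·y+1)·(3·y-1)·(9·y**2+1)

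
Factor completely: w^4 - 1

(w)⁴ − (1)⁴ = ((w)² − (1)²)((w)² + (1)²); the first factor splits again, the second (w^2 + 1) is irreducible.

(w + 1)(w - 1)(w^2 + 1)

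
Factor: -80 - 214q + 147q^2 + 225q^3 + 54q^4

(3q + 1)(3q + 8)(6q - 5)(q + 2)

Among the possible rational roots, q = 5/6 is a root, so (6q - 5) divides it; the quotient is 9q^3 + 45q^2 + 62q + 16.
Continuing, q = -8/3 is a root, so (3q + 8) divides it; the quotient is 3q^2 + 7q + 2.
The remaining quadratic factors as (q + 2)(3q + 1).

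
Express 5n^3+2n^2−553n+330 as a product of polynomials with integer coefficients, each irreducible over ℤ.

By the rational root theorem, n = 3/5 is a root, so (5n−3) is a factor; dividing leaves n^2+n−110.
The remaining quadratic factors as (n−10)(n+11).

(5n−3)(n+11)(n−10)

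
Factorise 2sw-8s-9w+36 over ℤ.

(2s-9)(w-4)

Group as (2sw-8s) + (-9w+36) = 2s(w-4) - 9(w-4).
Both groups share the factor (w-4).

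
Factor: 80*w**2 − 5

Factor out 5, leaving 16*w**2 − 1, which is a difference of two squares.

5*(4*w + 1)*(4*w − 1)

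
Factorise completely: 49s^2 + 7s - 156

Need a pair with product 49·(-156) = -7644 and sum 7: that's 91 and -84.
Split the middle term: 49s^2 + 91s - 84s - 156 = 7s(7s + 13) - 12(7s + 13).

(7s + 13)(7s - 12)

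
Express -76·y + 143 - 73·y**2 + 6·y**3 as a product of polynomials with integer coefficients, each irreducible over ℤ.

By the rational root theorem, y = 13 is a root, so (y - 13) is a factor; dividing leaves 6·y**2 + 5·y - 11.
The remaining quadratic factors as (y - 1)(6·y + 11).

(6·y + 11)·(y - 1)·(y - 13)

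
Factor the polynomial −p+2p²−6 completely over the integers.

Need a pair with product 2·(−6) = −12 and sum −1: that's 3 and −4.
Split the middle term: 2p²+3p − 4p−6 = p(2p+3) − 2(2p+3).

(2p+3)(p−2)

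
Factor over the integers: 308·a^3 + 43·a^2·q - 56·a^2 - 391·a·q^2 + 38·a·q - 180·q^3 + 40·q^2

Group: 11·a·(28·a^2 - 19·a·q - 20·q^2) + (9·q - 2)·(28·a^2 - 19·a·q - 20·q^2); both groups contain (28·a^2 - 19·a·q - 20·q^2), so (11·a + 9·q - 2) is a factor with cofactor 28·a^2 - 19·a·q - 20·q^2.
The cofactor groups again: 28·a^2 - 19·a·q - 20·q^2 = 7·a·(4·a - 5·q) + 4·q·(4·a - 5·q); both groups contain (4·a - 5·q), giving (7·a + 4·q)·(4·a - 5·q).

(11·a + 9·q - 2)·(4·a - 5·q)·(7·a + 4·q)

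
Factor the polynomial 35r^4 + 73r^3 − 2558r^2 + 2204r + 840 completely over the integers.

(5r − 6)(7r + 2)(r + 10)(r − 7)

Among the possible rational roots, r = −10 is a root, so (r + 10) is a factor; dividing leaves 35r^3 − 277r^2 + 212r + 84.
Then r = 7 is a root, so (r − 7) divides it; the quotient is 35r^2 − 32r − 12.
The remaining quadratic factors as (7r + 2)(5r − 6).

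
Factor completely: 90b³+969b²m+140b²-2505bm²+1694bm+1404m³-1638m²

(10b-9m)(9b-12m+14)(b+13m)

Group: b(90b²-201bm+140b+108m²-126m) + 13m(90b²-201bm+140b+108m²-126m); both groups contain (90b²-201bm+140b+108m²-126m), so (b+13m) is a factor with cofactor 90b²-201bm+140b+108m²-126m.
The cofactor groups again: 90b²-201bm+140b+108m²-126m = 9b(10b-9m) + (-12m+14)(10b-9m); both groups contain (10b-9m), giving (9b-12m+14)(10b-9m).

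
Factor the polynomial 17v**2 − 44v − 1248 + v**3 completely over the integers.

Testing divisors of the constant over divisors of the leading coefficient, v = −13 is a root, so (v + 13) divides it; the quotient is v**2 + 4v − 96.
The remaining quadratic factors as (v + 12)(v − 8).

(v + 12)(v + 13)(v − 8)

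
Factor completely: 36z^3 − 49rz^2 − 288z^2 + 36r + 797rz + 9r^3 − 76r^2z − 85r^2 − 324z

Group: r(9r^2 − 85rz − 4r + 36z^2 + 36z) + (z − 9)(9r^2 − 85rz − 4r + 36z^2 + 36z); both groups contain (9r^2 − 85rz − 4r + 36z^2 + 36z), so (r + z − 9) is a factor with cofactor 9r^2 − 85rz − 4r + 36z^2 + 36z.
The cofactor groups again: 9r^2 − 85rz − 4r + 36z^2 + 36z = r(9r − 4z − 4) − 9z(9r − 4z − 4); both groups contain (9r − 4z − 4), giving (r − 9z)(9r − 4z − 4).

(9r − 4z − 4)(r + z − 9)(r − 9z)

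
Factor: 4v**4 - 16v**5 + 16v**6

4v**4(2v - 1)**2

Factor out 4v**4 first: what remains is 4v**2 - 4v + 1.
Recognize a perfect-square trinomial with the parts 1 and 2v.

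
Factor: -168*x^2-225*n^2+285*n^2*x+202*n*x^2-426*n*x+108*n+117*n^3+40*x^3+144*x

Group: 13*n*(9*n^2+15*n*x-9*n+4*x^2-12*x) + (10*x-12)*(9*n^2+15*n*x-9*n+4*x^2-12*x); both groups contain (9*n^2+15*n*x-9*n+4*x^2-12*x), so (13*n+10*x-12) is a factor with cofactor 9*n^2+15*n*x-9*n+4*x^2-12*x.
The cofactor groups again: 9*n^2+15*n*x-9*n+4*x^2-12*x = 3*n*(3*n+x-3) + 4*x*(3*n+x-3); both groups contain (3*n+x-3), giving (3*n+4*x)*(3*n+x-3).

(13*n+10*x-12)*(3*n+4*x)*(3*n+x-3)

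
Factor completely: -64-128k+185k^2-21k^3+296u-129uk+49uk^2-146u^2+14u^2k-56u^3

-(4u-3k-1)(2u-k+8)(7u+7k-8)

Group: 7u(-8u^2+10uk-30u-3k^2+23k+8) + (7k-8)(-8u^2+10uk-30u-3k^2+23k+8); both groups contain (-8u^2+10uk-30u-3k^2+23k+8), so (7u+7k-8) is a factor with cofactor -8u^2+10uk-30u-3k^2+23k+8.
The cofactor groups again: -8u^2+10uk-30u-3k^2+23k+8 = -2u(4u-3k-1) + (k-8)(4u-3k-1); both groups contain (4u-3k-1), giving -(2u-k+8)(4u-3k-1).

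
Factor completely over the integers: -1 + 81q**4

(3q + 1)(3q - 1)(9q**2 + 1)

Write as (9q**2)² − (1)², then factor 9q**2 - 1 once more.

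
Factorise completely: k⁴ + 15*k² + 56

(k² + 7)*(k² + 8)

Substitute u = k² to get a quadratic in u, then factor.
k² + 7 is irreducible over ℤ (always positive, so no real roots).
k² + 8 is irreducible over ℤ (always positive, so no real roots).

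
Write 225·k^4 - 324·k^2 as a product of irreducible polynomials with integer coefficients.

Pull out the common factor 9·k^2; 25·k^2 - 36 is a difference of squares.

9·k^2·(5·k + 6)·(5·k - 6)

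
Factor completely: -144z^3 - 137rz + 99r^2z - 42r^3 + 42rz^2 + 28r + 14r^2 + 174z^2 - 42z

Group: 7r(-6r^2 + 21rz - 4r - 18z^2 + 6z) + (8z - 7)(-6r^2 + 21rz - 4r - 18z^2 + 6z); both groups contain (-6r^2 + 21rz - 4r - 18z^2 + 6z), so (7r + 8z - 7) is a factor with cofactor -6r^2 + 21rz - 4r - 18z^2 + 6z.
The cofactor groups again: -6r^2 + 21rz - 4r - 18z^2 + 6z = -2r(3r - 6z + 2) + 3z(3r - 6z + 2); both groups contain (3r - 6z + 2), giving -(2r - 3z)(3r - 6z + 2).

-(2r - 3z)(3r - 6z + 2)(7r + 8z - 7)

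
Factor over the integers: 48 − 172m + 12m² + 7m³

Trying the rational-root candidates, m = 2/7 is a root, so (7m − 2) is a factor; dividing leaves m² + 2m − 24.
The remaining quadratic factors as (m + 6)(m − 4).

(7m − 2)(m + 6)(m − 4)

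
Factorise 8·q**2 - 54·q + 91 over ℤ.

Need a pair with product 8·91 = 728 and sum -54: that's -26 and -28.
Split the middle term: 8·q**2 - 26·q - 28·q + 91 = 2·q·(4·q - 13) - 7·(4·q - 13).

(2·q - 7)·(4·q - 13)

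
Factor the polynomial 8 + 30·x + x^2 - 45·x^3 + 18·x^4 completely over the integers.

(2·x + 1)·(3·x + 1)·(3·x - 4)·(x - 2)

Testing divisors of the constant over divisors of the leading coefficient, x = -1/3 is a root, so (3·x + 1) divides it; the quotient is 6·x^3 - 17·x^2 + 6·x + 8.
Then x = 2 is a root, giving the factor (x - 2) and quotient 6·x^2 - 5·x - 4.
The remaining quadratic factors as (2·x + 1)(3·x - 4).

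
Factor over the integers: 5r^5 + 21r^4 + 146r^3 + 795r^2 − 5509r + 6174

Among the possible rational roots, r = 2 is a root, giving the factor (r − 2) and quotient 5r^4 + 31r^3 + 208r^2 + 1211r − 3087.
Then r = −7 is a root, giving the factor (r + 7) and quotient 5r^3 − 4r^2 + 236r − 441.
Next, r = 9/5 is a root, so (5r − 9) divides it; the quotient is r^2 + r + 49.
The quadratic r^2 + r + 49 has discriminant −195 < 0 and is irreducible over ℤ.

(5r − 9)(r + 7)(r − 2)(r^2 + r + 49)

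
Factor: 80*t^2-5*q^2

Factor out 5, leaving 16*t^2-q^2, which is a difference of two squares.

5*(4*t-q)*(4*t+q)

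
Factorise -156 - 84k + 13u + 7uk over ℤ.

Group as (7uk + 13u) + (-84k - 156) = u(7k + 13) - 12(7k + 13).
Both groups share the factor (7k + 13).

(7k + 13)(u - 12)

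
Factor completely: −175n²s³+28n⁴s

Factor out 7n²s, leaving 4n²−25s², which is a difference of two squares.

7n²s(2n+5s)(2n−5s)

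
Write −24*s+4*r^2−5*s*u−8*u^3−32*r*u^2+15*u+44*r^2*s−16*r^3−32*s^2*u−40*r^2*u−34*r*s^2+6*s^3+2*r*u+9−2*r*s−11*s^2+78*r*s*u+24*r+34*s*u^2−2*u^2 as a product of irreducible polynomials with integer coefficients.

−(2*r−2*s+2*u−3)*(2*r−3*s+u+1)*(4*r−s+4*u+3)

Group: 2*r*(−8*r^2+14*r*s−12*r*u−10*r−3*s^2+13*s*u+10*s−4*u^2−7*u−3) + (−2*s+2*u−3)*(−8*r^2+14*r*s−12*r*u−10*r−3*s^2+13*s*u+10*s−4*u^2−7*u−3); both groups contain (−8*r^2+14*r*s−12*r*u−10*r−3*s^2+13*s*u+10*s−4*u^2−7*u−3), so (2*r−2*s+2*u−3) is a factor with cofactor −8*r^2+14*r*s−12*r*u−10*r−3*s^2+13*s*u+10*s−4*u^2−7*u−3.
The cofactor groups again: −8*r^2+14*r*s−12*r*u−10*r−3*s^2+13*s*u+10*s−4*u^2−7*u−3 = −2*r*(4*r−s+4*u+3) + (3*s−u−1)*(4*r−s+4*u+3); both groups contain (4*r−s+4*u+3), giving −(2*r−3*s+u+1)*(4*r−s+4*u+3).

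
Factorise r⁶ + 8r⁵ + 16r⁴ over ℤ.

Factor out r⁴ first: what remains is r² + 8r + 16.
Recognize a perfect-square trinomial with the parts r and 4.

r⁴(r + 4)²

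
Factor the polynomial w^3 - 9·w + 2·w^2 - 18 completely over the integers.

Among the possible rational roots, w = -2 is a root, so (w + 2) is a factor; dividing leaves w^2 - 9.
The remaining quadratic factors as (w - 3)(w + 3).

(w + 2)·(w + 3)·(w - 3)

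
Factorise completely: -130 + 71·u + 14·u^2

(2·u + 13)·(7·u - 10)

Need a pair with product 14·(-130) = -1820 and sum 71: that's -20 and 91.
Split the middle term: 14·u^2 - 20·u + 91·u - 130 = 2·u·(7·u - 10) + 13·(7·u - 10).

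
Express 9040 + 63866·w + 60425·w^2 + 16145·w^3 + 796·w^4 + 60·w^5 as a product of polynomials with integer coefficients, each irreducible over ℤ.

Among the possible rational roots, w = -8/5 is a root, so (5·w + 8) is a factor; dividing leaves 12·w^4 + 140·w^3 + 3005·w^2 + 7277·w + 1130.
Then w = -1/6 is a root, so (6·w + 1) is a factor; dividing leaves 2·w^3 + 23·w^2 + 497·w + 1130.
Next, w = -5/2 is a root, so (2·w + 5) is a factor; dividing leaves w^2 + 9·w + 226.
The quadratic w^2 + 9·w + 226 has discriminant -823 < 0 and is irreducible over ℤ.

(2·w + 5)·(5·w + 8)·(6·w + 1)·(w^2 + 9·w + 226)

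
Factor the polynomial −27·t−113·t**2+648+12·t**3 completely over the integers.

Trying the rational-root candidates, t = 8/3 is a root, so (3·t−8) divides it; the quotient is 4·t**2−27·t−81.
The remaining quadratic factors as (t−9)(4·t+9).

(3·t−8)·(4·t+9)·(t−9)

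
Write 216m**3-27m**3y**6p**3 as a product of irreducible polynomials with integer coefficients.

Every term has a factor of 27m**3; factoring it out leaves -y**6p**3+8.
Recognize a difference of cubes with the parts 2 and y**2p.

-27m**3(y**2p-2)(y**4p**2+2y**2p+4)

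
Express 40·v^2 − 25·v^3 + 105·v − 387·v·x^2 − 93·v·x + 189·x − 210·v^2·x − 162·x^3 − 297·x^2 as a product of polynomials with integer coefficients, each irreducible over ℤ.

−(5·v + 3·x + 7)·(5·v + 9·x)·(v + 6·x − 3)

Group: 5·v·(−5·v^2 − 33·v·x + 8·v − 18·x^2 − 33·x + 21) + 9·x·(−5·v^2 − 33·v·x + 8·v − 18·x^2 − 33·x + 21); both groups contain (−5·v^2 − 33·v·x + 8·v − 18·x^2 − 33·x + 21), so (5·v + 9·x) is a factor with cofactor −5·v^2 − 33·v·x + 8·v − 18·x^2 − 33·x + 21.
The cofactor groups again: −5·v^2 − 33·v·x + 8·v − 18·x^2 − 33·x + 21 = −v·(5·v + 3·x + 7) + (−6·x + 3)·(5·v + 3·x + 7); both groups contain (5·v + 3·x + 7), giving −(v + 6·x − 3)·(5·v + 3·x + 7).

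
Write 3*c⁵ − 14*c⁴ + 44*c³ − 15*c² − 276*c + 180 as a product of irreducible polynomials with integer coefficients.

Testing divisors of the constant over divisors of the leading coefficient, c = 3 is a root, so (c − 3) divides it; the quotient is 3*c⁴ − 5*c³ + 29*c² + 72*c − 60.
Next, c = 2/3 is a root, giving the factor (3*c − 2) and quotient c³ − c² + 9*c + 30.
Then c = −2 is a root, giving the factor (c + 2) and quotient c² − 3*c + 15.
The quadratic c² − 3*c + 15 has discriminant −51 < 0 and is irreducible over ℤ.

(3*c − 2)*(c + 2)*(c − 3)*(c² − 3*c + 15)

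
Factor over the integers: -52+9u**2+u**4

(u+2)(u-2)(u**2+13)

Substitute w = u**2 to get a quadratic in w, then factor.
u**2-4 is a difference of squares.
u**2+13 is irreducible over ℤ (always positive, so no real roots).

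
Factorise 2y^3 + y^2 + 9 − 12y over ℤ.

Trying the rational-root candidates, y = 1 is a root, giving the factor (y − 1) and quotient 2y^2 + 3y − 9.
The remaining quadratic factors as (2y − 3)(y + 3).

(2y − 3)(y + 3)(y − 1)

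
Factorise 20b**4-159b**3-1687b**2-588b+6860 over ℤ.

Among the possible rational roots, b = 7/4 is a root, so (4b-7) divides it; the quotient is 5b**3-31b**2-476b-980.
Continuing, b = -14/5 is a root, so (5b+14) is a factor; dividing leaves b**2-9b-70.
The remaining quadratic factors as (b+5)(b-14).

(4b-7)(5b+14)(b+5)(b-14)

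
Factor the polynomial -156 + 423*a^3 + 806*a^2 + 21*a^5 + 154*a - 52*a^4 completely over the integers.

By the rational root theorem, a = 1/3 is a root, giving the factor (3*a - 1) and quotient 7*a^4 - 15*a^3 + 136*a^2 + 314*a + 156.
Continuing, a = -6/7 is a root, giving the factor (7*a + 6) and quotient a^3 - 3*a^2 + 22*a + 26.
Continuing, a = -1 is a root, giving the factor (a + 1) and quotient a^2 - 4*a + 26.
The quadratic a^2 - 4*a + 26 has discriminant -88 < 0 and is irreducible over ℤ.

(3*a - 1)*(7*a + 6)*(a + 1)*(a^2 - 4*a + 26)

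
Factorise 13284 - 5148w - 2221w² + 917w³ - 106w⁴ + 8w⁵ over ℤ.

Testing divisors of the constant over divisors of the leading coefficient, w = 2 is a root, giving the factor (w - 2) and quotient 8w⁴ - 90w³ + 737w² - 747w - 6642.
Continuing, w = 9/2 is a root, so (2w - 9) divides it; the quotient is 4w³ - 27w² + 247w + 738.
Next, w = -9/4 is a root, giving the factor (4w + 9) and quotient w² - 9w + 82.
The quadratic w² - 9w + 82 has discriminant -247 < 0 and is irreducible over ℤ.

(2w - 9)(4w + 9)(w - 2)(w² - 9w + 82)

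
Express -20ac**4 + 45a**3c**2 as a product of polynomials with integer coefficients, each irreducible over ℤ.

5ac**2(3a + 2c)(3a - 2c)

Factor out 5ac**2, leaving 9a**2 - 4c**2, which is a difference of two squares.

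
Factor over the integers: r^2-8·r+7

(r-1)·(r-7)

Two integers with product 7 and sum -8 are -1 and -7.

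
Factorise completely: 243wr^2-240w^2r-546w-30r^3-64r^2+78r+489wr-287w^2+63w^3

(9w-15r+13)(w-2r-6)(7w-r)

Group: w(63w^2-114wr+91w+15r^2-13r) + (-2r-6)(63w^2-114wr+91w+15r^2-13r); both groups contain (63w^2-114wr+91w+15r^2-13r), so (w-2r-6) is a factor with cofactor 63w^2-114wr+91w+15r^2-13r.
The cofactor groups again: 63w^2-114wr+91w+15r^2-13r = 9w(7w-r) + (-15r+13)(7w-r); both groups contain (7w-r), giving (9w-15r+13)(7w-r).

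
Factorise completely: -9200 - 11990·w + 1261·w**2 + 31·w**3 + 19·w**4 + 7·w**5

(7·w + 5)·(w + 8)·(w - 5)·(w**2 - w + 46)

By the rational root theorem, w = -5/7 is a root, so (7·w + 5) is a factor; dividing leaves w**4 + 2·w**3 + 3·w**2 + 178·w - 1840.
Then w = 5 is a root, giving the factor (w - 5) and quotient w**3 + 7·w**2 + 38·w + 368.
Then w = -8 is a root, so (w + 8) divides it; the quotient is w**2 - w + 46.
The quadratic w**2 - w + 46 has discriminant -183 < 0 and is irreducible over ℤ.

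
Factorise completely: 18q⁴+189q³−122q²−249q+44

(3q−4)(6q−1)(q+1)(q+11)

Testing divisors of the constant over divisors of the leading coefficient, q = 1/6 is a root, so (6q−1) divides it; the quotient is 3q³+32q²−15q−44.
Continuing, q = 4/3 is a root, so (3q−4) is a factor; dividing leaves q²+12q+11.
The remaining quadratic factors as (q+1)(q+11).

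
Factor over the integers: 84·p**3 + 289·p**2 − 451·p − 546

Trying the rational-root candidates, p = −6/7 is a root, giving the factor (7·p + 6) and quotient 12·p**2 + 31·p − 91.
The remaining quadratic factors as (3·p + 13)(4·p − 7).

(3·p + 13)·(4·p − 7)·(7·p + 6)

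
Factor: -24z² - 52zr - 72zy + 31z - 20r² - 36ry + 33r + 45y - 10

-(8z + 4r - 5)(3z + 5r + 9y - 2)

Group: -3z(8z + 4r - 5) + (-5r - 9y + 2)(8z + 4r - 5); both groups contain (8z + 4r - 5).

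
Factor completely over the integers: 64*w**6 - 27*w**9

-w**6*(3*w - 4)*(9*w**2 + 12*w + 16)

Pull out the common factor w**6, leaving -27*w**3 + 64.
Recognize a difference of cubes with the parts 4 and 3*w.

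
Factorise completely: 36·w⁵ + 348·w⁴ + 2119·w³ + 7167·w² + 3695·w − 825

(6·w + 5)·(6·w − 1)·(w + 5)·(w² + 4·w + 33)

Trying the rational-root candidates, w = −5/6 is a root, so (6·w + 5) divides it; the quotient is 6·w⁴ + 53·w³ + 309·w² + 937·w − 165.
Then w = 1/6 is a root, so (6·w − 1) divides it; the quotient is w³ + 9·w² + 53·w + 165.
Continuing, w = −5 is a root, giving the factor (w + 5) and quotient w² + 4·w + 33.
The quadratic w² + 4·w + 33 has discriminant −116 < 0 and is irreducible over ℤ.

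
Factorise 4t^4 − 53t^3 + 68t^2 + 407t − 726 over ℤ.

Trying the rational-root candidates, t = 2 is a root, so (t − 2) divides it; the quotient is 4t^3 − 45t^2 − 22t + 363.
Then t = 3 is a root, giving the factor (t − 3) and quotient 4t^2 − 33t − 121.
The remaining quadratic factors as (4t + 11)(t − 11).

(4t + 11)(t − 11)(t − 2)(t − 3)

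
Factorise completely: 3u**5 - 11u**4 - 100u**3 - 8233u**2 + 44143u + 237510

(3u + 10)(u - 13)(u - 9)(u**2 + 15u + 203)

Testing divisors of the constant over divisors of the leading coefficient, u = 13 is a root, so (u - 13) divides it; the quotient is 3u**4 + 28u**3 + 264u**2 - 4801u - 18270.
Continuing, u = -10/3 is a root, so (3u + 10) divides it; the quotient is u**3 + 6u**2 + 68u - 1827.
Continuing, u = 9 is a root, so (u - 9) divides it; the quotient is u**2 + 15u + 203.
The quadratic u**2 + 15u + 203 has discriminant -587 < 0 and is irreducible over ℤ.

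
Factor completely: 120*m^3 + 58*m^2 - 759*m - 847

(4*m - 11)*(5*m + 7)*(6*m + 11)

Among the possible rational roots, m = -11/6 is a root, so (6*m + 11) divides it; the quotient is 20*m^2 - 27*m - 77.
The remaining quadratic factors as (5*m + 7)(4*m - 11).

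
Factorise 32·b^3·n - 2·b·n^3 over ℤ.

2·b·n·(4·b + n)·(4·b - n)

Factor out 2·b·n, leaving 16·b^2 - n^2, which is a difference of two squares.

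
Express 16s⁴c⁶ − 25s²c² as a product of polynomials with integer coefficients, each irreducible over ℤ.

c²s²(4sc² + 5)(4sc² − 5)

Factor out s²c² first: what remains is 16s²c⁴ − 25.
Recognize a difference of squares with the parts 4sc² and 5.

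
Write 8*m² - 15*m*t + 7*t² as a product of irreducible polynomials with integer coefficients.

Group: 8*m*(m - t) - 7*t*(m - t); both groups contain (m - t).

(8*m - 7*t)*(m - t)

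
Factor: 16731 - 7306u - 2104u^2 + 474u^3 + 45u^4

Trying the rational-root candidates, u = -11/3 is a root, so (3u + 11) is a factor; dividing leaves 15u^3 + 103u^2 - 1079u + 1521.
Then u = -13 is a root, so (u + 13) is a factor; dividing leaves 15u^2 - 92u + 117.
The remaining quadratic factors as (3u - 13)(5u - 9).

(3u + 11)(3u - 13)(5u - 9)(u + 13)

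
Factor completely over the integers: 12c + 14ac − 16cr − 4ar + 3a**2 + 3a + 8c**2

Group: 3a(a + 4c) + (2c − 4r + 3)(a + 4c); both groups contain (a + 4c).

(3a + 2c − 4r + 3)(a + 4c)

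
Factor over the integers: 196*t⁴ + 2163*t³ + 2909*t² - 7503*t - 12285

(4*t + 7)*(7*t + 15)*(7*t - 13)*(t + 9)

Testing divisors of the constant over divisors of the leading coefficient, t = -7/4 is a root, so (4*t + 7) divides it; the quotient is 49*t³ + 455*t² - 69*t - 1755.
Then t = -15/7 is a root, so (7*t + 15) divides it; the quotient is 7*t² + 50*t - 117.
The remaining quadratic factors as (7*t - 13)(t + 9).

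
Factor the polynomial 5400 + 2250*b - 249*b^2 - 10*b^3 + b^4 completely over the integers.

(b + 15)*(b + 2)*(b - 12)*(b - 15)

Testing divisors of the constant over divisors of the leading coefficient, b = -2 is a root, so (b + 2) is a factor; dividing leaves b^3 - 12*b^2 - 225*b + 2700.
Continuing, b = -15 is a root, giving the factor (b + 15) and quotient b^2 - 27*b + 180.
The remaining quadratic factors as (b - 12)(b - 15).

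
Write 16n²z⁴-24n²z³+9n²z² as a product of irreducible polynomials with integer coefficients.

Factor out n²z² first: what remains is 16z²-24z+9.
Recognize a perfect-square trinomial with the parts 4z and 3.

n²z²(4z-3)²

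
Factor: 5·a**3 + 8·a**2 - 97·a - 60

(5·a + 3)·(a + 5)·(a - 4)

By the rational root theorem, a = -3/5 is a root, so (5·a + 3) is a factor; dividing leaves a**2 + a - 20.
The remaining quadratic factors as (a + 5)(a - 4).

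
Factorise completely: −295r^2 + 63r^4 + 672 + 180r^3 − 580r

Testing divisors of the constant over divisors of the leading coefficient, r = 8/7 is a root, so (7r − 8) is a factor; dividing leaves 9r^3 + 36r^2 − r − 84.
Continuing, r = −3 is a root, giving the factor (r + 3) and quotient 9r^2 + 9r − 28.
The remaining quadratic factors as (3r − 4)(3r + 7).

(3r + 7)(3r − 4)(7r − 8)(r + 3)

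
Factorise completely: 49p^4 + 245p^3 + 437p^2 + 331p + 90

By the rational root theorem, p = −9/7 is a root, so (7p + 9) divides it; the quotient is 7p^3 + 26p^2 + 29p + 10.
Then p = −5/7 is a root, giving the factor (7p + 5) and quotient p^2 + 3p + 2.
The remaining quadratic factors as (p + 2)(p + 1).

(7p + 5)(7p + 9)(p + 1)(p + 2)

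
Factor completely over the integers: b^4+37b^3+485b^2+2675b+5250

Testing divisors of the constant over divisors of the leading coefficient, b = -5 is a root, so (b+5) divides it; the quotient is b^3+32b^2+325b+1050.
Continuing, b = -7 is a root, giving the factor (b+7) and quotient b^2+25b+150.
The remaining quadratic factors as (b+10)(b+15).

(b+10)(b+15)(b+5)(b+7)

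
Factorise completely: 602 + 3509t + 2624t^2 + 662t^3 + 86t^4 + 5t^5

(5t + 1)(t + 2)(t + 7)(t^2 + 8t + 43)

Testing divisors of the constant over divisors of the leading coefficient, t = -7 is a root, so (t + 7) is a factor; dividing leaves 5t^4 + 51t^3 + 305t^2 + 489t + 86.
Next, t = -2 is a root, so (t + 2) is a factor; dividing leaves 5t^3 + 41t^2 + 223t + 43.
Then t = -1/5 is a root, giving the factor (5t + 1) and quotient t^2 + 8t + 43.
The quadratic t^2 + 8t + 43 has discriminant -108 < 0 and is irreducible over ℤ.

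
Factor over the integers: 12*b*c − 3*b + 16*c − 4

(3*b + 4)*(4*c − 1)

Group as (12*b*c − 3*b) + (16*c − 4) = 3*b*(4*c − 1) + 4*(4*c − 1).
Both groups share the factor (4*c − 1).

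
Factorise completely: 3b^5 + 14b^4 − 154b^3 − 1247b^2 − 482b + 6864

(3b + 11)(b − 2)(b − 8)(b^2 + 11b + 39)

Testing divisors of the constant over divisors of the leading coefficient, b = 2 is a root, so (b − 2) is a factor; dividing leaves 3b^4 + 20b^3 − 114b^2 − 1475b − 3432.
Next, b = −11/3 is a root, giving the factor (3b + 11) and quotient b^3 + 3b^2 − 49b − 312.
Next, b = 8 is a root, giving the factor (b − 8) and quotient b^2 + 11b + 39.
The quadratic b^2 + 11b + 39 has discriminant −35 < 0 and is irreducible over ℤ.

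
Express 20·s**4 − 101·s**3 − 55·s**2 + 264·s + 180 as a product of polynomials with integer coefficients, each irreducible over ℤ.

(4·s + 3)·(5·s + 6)·(s − 2)·(s − 5)

Testing divisors of the constant over divisors of the leading coefficient, s = −6/5 is a root, so (5·s + 6) is a factor; dividing leaves 4·s**3 − 25·s**2 + 19·s + 30.
Then s = 5 is a root, so (s − 5) is a factor; dividing leaves 4·s**2 − 5·s − 6.
The remaining quadratic factors as (s − 2)(4·s + 3).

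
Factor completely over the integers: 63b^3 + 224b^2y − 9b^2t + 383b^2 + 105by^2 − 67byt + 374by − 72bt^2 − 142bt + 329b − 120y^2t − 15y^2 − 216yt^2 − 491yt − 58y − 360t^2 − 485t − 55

Group: b(63b^2 + 35by − 9bt + 68b − 40yt − 5y − 72t^2 − 97t − 11) + (3y + 5)(63b^2 + 35by − 9bt + 68b − 40yt − 5y − 72t^2 − 97t − 11); both groups contain (63b^2 + 35by − 9bt + 68b − 40yt − 5y − 72t^2 − 97t − 11), so (b + 3y + 5) is a factor with cofactor 63b^2 + 35by − 9bt + 68b − 40yt − 5y − 72t^2 − 97t − 11.
The cofactor groups again: 63b^2 + 35by − 9bt + 68b − 40yt − 5y − 72t^2 − 97t − 11 = 9b(7b − 8t − 1) + (5y + 9t + 11)(7b − 8t − 1); both groups contain (7b − 8t − 1), giving (9b + 5y + 9t + 11)(7b − 8t − 1).

(7b − 8t − 1)(9b + 5y + 9t + 11)(b + 3y + 5)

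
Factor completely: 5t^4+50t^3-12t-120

(t+10)(5t^3-12)

Group as (5t^4-12t) + (50t^3-120) = t(5t^3-12) + 10(5t^3-12).
Both groups share the factor (5t^3-12).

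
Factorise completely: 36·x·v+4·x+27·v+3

Group as (36·x·v+4·x) + (27·v+3) = 4·x·(9·v+1) + 3·(9·v+1).
Both groups share the factor (9·v+1).

(4·x+3)·(9·v+1)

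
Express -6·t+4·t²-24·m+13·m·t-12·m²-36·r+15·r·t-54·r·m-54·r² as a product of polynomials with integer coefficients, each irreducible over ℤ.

Group: -9·r·(6·r+4·m+t) + (-3·m+4·t-6)·(6·r+4·m+t); both groups contain (6·r+4·m+t).

-(9·r+3·m-4·t+6)·(6·r+4·m+t)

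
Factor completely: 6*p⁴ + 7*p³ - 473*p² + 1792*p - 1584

(2*p - 9)*(3*p - 4)*(p + 11)*(p - 4)

Testing divisors of the constant over divisors of the leading coefficient, p = 9/2 is a root, so (2*p - 9) divides it; the quotient is 3*p³ + 17*p² - 160*p + 176.
Next, p = 4 is a root, giving the factor (p - 4) and quotient 3*p² + 29*p - 44.
The remaining quadratic factors as (3*p - 4)(p + 11).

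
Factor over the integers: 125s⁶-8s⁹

Pull out the common factor s⁶, leaving -8s³+125.
Recognize a difference of cubes with the parts 5 and 2s.

-s⁶(2s-5)(4s²+10s+25)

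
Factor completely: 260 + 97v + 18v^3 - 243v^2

(3v - 4)(6v + 5)(v - 13)

Among the possible rational roots, v = 13 is a root, giving the factor (v - 13) and quotient 18v^2 - 9v - 20.
The remaining quadratic factors as (6v + 5)(3v - 4).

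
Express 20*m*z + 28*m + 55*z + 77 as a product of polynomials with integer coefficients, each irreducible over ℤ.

(4*m + 11)*(5*z + 7)

Group as (20*m*z + 28*m) + (55*z + 77) = 4*m*(5*z + 7) + 11*(5*z + 7).
Both groups share the factor (5*z + 7).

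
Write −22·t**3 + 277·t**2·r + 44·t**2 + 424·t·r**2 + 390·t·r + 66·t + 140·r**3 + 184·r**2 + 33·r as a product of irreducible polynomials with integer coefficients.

−(t − 14·r − 3)·(11·t + 10·r + 11)·(2·t + r)

Group: 11·t·(−2·t**2 + 27·t·r + 6·t + 14·r**2 + 3·r) + (10·r + 11)·(−2·t**2 + 27·t·r + 6·t + 14·r**2 + 3·r); both groups contain (−2·t**2 + 27·t·r + 6·t + 14·r**2 + 3·r), so (11·t + 10·r + 11) is a factor with cofactor −2·t**2 + 27·t·r + 6·t + 14·r**2 + 3·r.
The cofactor groups again: −2·t**2 + 27·t·r + 6·t + 14·r**2 + 3·r = −2·t·(t − 14·r − 3) − r·(t − 14·r − 3); both groups contain (t − 14·r − 3), giving −(2·t + r)·(t − 14·r − 3).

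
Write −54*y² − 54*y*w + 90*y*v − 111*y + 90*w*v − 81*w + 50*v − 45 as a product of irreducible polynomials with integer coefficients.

−(6*y − 10*v + 9)*(9*y + 9*w + 5)

Group: −9*y*(6*y − 10*v + 9) + (−9*w − 5)*(6*y − 10*v + 9); both groups contain (6*y − 10*v + 9).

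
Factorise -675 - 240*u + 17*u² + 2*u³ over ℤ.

(2*u + 5)*(u + 15)*(u - 9)

By the rational root theorem, u = -15 is a root, so (u + 15) divides it; the quotient is 2*u² - 13*u - 45.
The remaining quadratic factors as (2*u + 5)(u - 9).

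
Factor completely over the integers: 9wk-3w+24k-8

Group as (9wk-3w) + (24k-8) = 3w(3k-1) + 8(3k-1).
Both groups share the factor (3k-1).

(3k-1)(3w+8)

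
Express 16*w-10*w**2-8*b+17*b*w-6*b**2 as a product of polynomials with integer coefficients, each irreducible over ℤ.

-(6*b-5*w+8)*(b-2*w)

Group: -b*(6*b-5*w+8) + 2*w*(6*b-5*w+8); both groups contain (6*b-5*w+8).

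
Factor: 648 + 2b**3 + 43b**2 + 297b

(2b + 9)(b + 8)(b + 9)

Among the possible rational roots, b = -8 is a root, so (b + 8) is a factor; dividing leaves 2b**2 + 27b + 81.
The remaining quadratic factors as (b + 9)(2b + 9).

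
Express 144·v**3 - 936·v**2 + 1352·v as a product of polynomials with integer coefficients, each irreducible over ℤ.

Pull out the common factor 8·v, then factor the remaining trinomial.

8·v·(3·v - 13)·(6·v - 13)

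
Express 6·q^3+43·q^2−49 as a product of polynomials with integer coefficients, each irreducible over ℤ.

Among the possible rational roots, q = 1 is a root, giving the factor (q−1) and quotient 6·q^2+49·q+49.
The remaining quadratic factors as (6·q+7)(q+7).

(6·q+7)·(q+7)·(q−1)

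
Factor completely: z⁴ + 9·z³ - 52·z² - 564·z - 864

(z + 2)·(z + 6)·(z + 9)·(z - 8)

By the rational root theorem, z = -6 is a root, so (z + 6) is a factor; dividing leaves z³ + 3·z² - 70·z - 144.
Then z = -2 is a root, so (z + 2) is a factor; dividing leaves z² + z - 72.
The remaining quadratic factors as (z - 8)(z + 9).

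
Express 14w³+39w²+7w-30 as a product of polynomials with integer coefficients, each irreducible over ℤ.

(2w+3)(7w-5)(w+2)

By the rational root theorem, w = -2 is a root, giving the factor (w+2) and quotient 14w²+11w-15.
The remaining quadratic factors as (7w-5)(2w+3).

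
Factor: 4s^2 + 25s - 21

Need a pair with product 4·(-21) = -84 and sum 25: that's 28 and -3.
Split the middle term: 4s^2 + 28s - 3s - 21 = 4s(s + 7) - 3(s + 7).

(4s - 3)(s + 7)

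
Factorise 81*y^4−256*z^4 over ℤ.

Write as (9*y^2)² − (16*z^2)², then factor 9*y^2−16*z^2 once more.

(3*y+4*z)*(3*y−4*z)*(9*y^2+16*z^2)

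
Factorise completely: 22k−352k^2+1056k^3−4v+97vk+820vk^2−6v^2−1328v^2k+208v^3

Group: 8v(26v^2−127vk−4v−88k^2+22k) + (−12k+1)(26v^2−127vk−4v−88k^2+22k); both groups contain (26v^2−127vk−4v−88k^2+22k), so (8v−12k+1) is a factor with cofactor 26v^2−127vk−4v−88k^2+22k.
The cofactor groups again: 26v^2−127vk−4v−88k^2+22k = 13v(2v−11k) + (8k−2)(2v−11k); both groups contain (2v−11k), giving (13v+8k−2)(2v−11k).

(2v−11k)(8v−12k+1)(13v+8k−2)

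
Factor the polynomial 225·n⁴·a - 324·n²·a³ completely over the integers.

Factor out 9·n²·a, leaving 25·n² - 36·a², which is a difference of two squares.

9·a·n²·(5·n - 6·a)·(5·n + 6·a)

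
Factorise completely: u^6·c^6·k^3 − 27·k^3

k^3·(u^2·c^2 − 3)·(u^4·c^4 + 3·u^2·c^2 + 9)

Factor out k^3 first: what remains is u^6·c^6 − 27.
Recognize a difference of cubes with the parts u^2·c^2 and 3.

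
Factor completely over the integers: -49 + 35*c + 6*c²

(6*c - 7)*(c + 7)

Need a pair with product 6·(-49) = -294 and sum 35: that's 42 and -7.
Split the middle term: 6*c² + 42*c - 7*c - 49 = 6*c*(c + 7) - 7*(c + 7).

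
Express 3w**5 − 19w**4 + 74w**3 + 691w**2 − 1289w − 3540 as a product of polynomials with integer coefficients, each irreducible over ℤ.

(3w + 5)(w + 4)(w − 3)(w**2 − 9w + 59)

By the rational root theorem, w = −5/3 is a root, so (3w + 5) is a factor; dividing leaves w**4 − 8w**3 + 38w**2 + 167w − 708.
Continuing, w = −4 is a root, so (w + 4) divides it; the quotient is w**3 − 12w**2 + 86w − 177.
Then w = 3 is a root, so (w − 3) is a factor; dividing leaves w**2 − 9w + 59.
The quadratic w**2 − 9w + 59 has discriminant −155 < 0 and is irreducible over ℤ.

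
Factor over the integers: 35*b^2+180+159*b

(5*b+12)*(7*b+15)

Need a pair with product 35·180 = 6300 and sum 159: that's 84 and 75.
Split the middle term: 35*b^2+84*b + 75*b+180 = 7*b*(5*b+12) + 15*(5*b+12).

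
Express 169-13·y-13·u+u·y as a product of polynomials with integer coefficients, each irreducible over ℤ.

Group as (u·y-13·u) + (-13·y+169) = u·(y-13) - 13·(y-13).
Both groups share the factor (y-13).

(u-13)·(y-13)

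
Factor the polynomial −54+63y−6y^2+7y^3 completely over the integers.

(7y−6)(y^2+9)

Group as (7y^3+63y) + (−6y^2−54) = 7y(y^2+9) − 6(y^2+9).
Both groups share the factor (y^2+9).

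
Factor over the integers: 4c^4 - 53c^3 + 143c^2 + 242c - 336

(4c + 7)(c - 1)(c - 6)(c - 8)

Among the possible rational roots, c = 1 is a root, so (c - 1) divides it; the quotient is 4c^3 - 49c^2 + 94c + 336.
Then c = 8 is a root, so (c - 8) is a factor; dividing leaves 4c^2 - 17c - 42.
The remaining quadratic factors as (4c + 7)(c - 6).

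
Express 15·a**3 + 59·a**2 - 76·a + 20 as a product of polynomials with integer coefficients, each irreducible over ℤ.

Among the possible rational roots, a = 2/5 is a root, giving the factor (5·a - 2) and quotient 3·a**2 + 13·a - 10.
The remaining quadratic factors as (a + 5)(3·a - 2).

(3·a - 2)·(5·a - 2)·(a + 5)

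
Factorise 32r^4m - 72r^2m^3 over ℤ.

8mr^2(2r - 3m)(2r + 3m)

Pull out the common factor 8r^2m; 4r^2 - 9m^2 is a difference of squares.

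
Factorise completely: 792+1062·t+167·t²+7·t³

(7·t+6)·(t+11)·(t+12)

Among the possible rational roots, t = -11 is a root, giving the factor (t+11) and quotient 7·t²+90·t+72.
The remaining quadratic factors as (7·t+6)(t+12).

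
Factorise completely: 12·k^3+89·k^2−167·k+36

Among the possible rational roots, k = 1/4 is a root, giving the factor (4·k−1) and quotient 3·k^2+23·k−36.
The remaining quadratic factors as (3·k−4)(k+9).

(3·k−4)·(4·k−1)·(k+9)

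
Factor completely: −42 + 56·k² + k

(7·k − 6)·(8·k + 7)

Need a pair with product 56·(−42) = −2352 and sum 1: that's 49 and −48.
Split the middle term: 56·k² + 49·k − 48·k − 42 = 7·k·(8·k + 7) − 6·(8·k + 7).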